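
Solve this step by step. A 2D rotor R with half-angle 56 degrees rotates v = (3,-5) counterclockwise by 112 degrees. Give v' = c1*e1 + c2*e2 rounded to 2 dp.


Rotor R = cos(56deg) - sin(56deg)*e12
Rotation angle theta = 2 * 56 = 112 degrees
v' = R*v*~R rotates v by theta.
cos(112deg) = -0.3746, sin(112deg) = 0.9272
v'_1 = 3*cos(112deg) - (-5)*sin(112deg)
= 3*(-0.3746) - (-5)*0.9272
= 3.51
v'_2 = 3*sin(112deg) + (-5)*cos(112deg)
= 3*0.9272 + (-5)*(-0.3746)
= 4.65
v' = 3.51*e1 + 4.65*e2


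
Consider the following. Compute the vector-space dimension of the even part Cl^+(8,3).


Even subalgebra dimension = 2^(n-1)
n = 8 + 3 = 11
2^(11 - 1) = 2^10 = 1024
Verification: sum of C(11,k) for even k = 1 + 55 + 330 + 462 + 165 + 11 = 1024
Result = 1024


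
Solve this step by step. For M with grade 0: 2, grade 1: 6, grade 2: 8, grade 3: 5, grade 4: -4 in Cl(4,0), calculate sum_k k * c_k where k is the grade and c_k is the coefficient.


Grade-weighted sum = sum of grade_k * coefficient_k
0*2 = 0
1*6 = 6
2*8 = 16
3*5 = 15
4*(-4) = -16
Total = 0 + 6 + 16 + 15 + (-16) = 21


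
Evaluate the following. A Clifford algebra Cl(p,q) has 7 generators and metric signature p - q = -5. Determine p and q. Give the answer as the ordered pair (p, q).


We need p + q = 7 and p - q = -5.
Adding: 2p = 7 + (-5) = 2, so p = 1.
Then q = 7 - 1 = 6.
(p, q) = (1, 6)


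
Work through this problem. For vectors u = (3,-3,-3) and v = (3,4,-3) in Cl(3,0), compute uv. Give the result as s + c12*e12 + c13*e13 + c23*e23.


In Cl(3,0): e_i^2 = 1, e_ie_j = -e_je_i for i != j.
Scalar part = u . v = 3*3 + (-3)*4 + (-3)*(-3)
= 9 + (-12) + 9 = 6
e12 coeff = 3*4 - (-3)*3 = 12 - (-9) = 21
e13 coeff = 3*(-3) - (-3)*3 = -9 - (-9) = 0
e23 coeff = (-3)*(-3) - (-3)*4 = 9 - (-12) = 21
uv = 6 + 21*e12 + 0*e13 + 21*e23


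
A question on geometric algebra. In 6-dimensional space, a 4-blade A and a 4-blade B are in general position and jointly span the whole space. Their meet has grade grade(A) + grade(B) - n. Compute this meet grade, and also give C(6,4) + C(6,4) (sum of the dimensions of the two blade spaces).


Meet grade = grade(A) + grade(B) - n
= 4 + 4 - 6 = 2
C(6,4) = 15
C(6,4) = 15
dim_A + dim_B = 15 + 15 = 30


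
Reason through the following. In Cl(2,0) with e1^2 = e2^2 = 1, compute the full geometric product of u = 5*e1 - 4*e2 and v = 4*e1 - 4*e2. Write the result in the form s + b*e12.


Expand: (5*e1 - 4*e2)(4*e1 - 4*e2)
= 5*4*e1e1 + 5*(-4)*e1e2 + (-4)*4*e2e1 + (-4)*(-4)*e2e2
Using e1^2 = e2^2 = 1, e2e1 = -e1e2:
Scalar part s = 5*4 + (-4)*(-4) = 20 + 16 = 36
Bivector part b = 5*(-4) - (-4)*4 = -20 - (-16) = -4
uv = 36 - 4*e12


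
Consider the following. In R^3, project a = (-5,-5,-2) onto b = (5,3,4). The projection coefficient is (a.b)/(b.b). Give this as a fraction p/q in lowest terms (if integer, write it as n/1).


Projection coefficient = (a . b) / (b . b)
a . b = (-5)*5 + (-5)*3 + (-2)*4
= -25 + (-15) + (-8) = -48
b . b = 5^2 + 3^2 + 4^2
= 25 + 9 + 16 = 50
Coefficient = -48/50
In lowest terms: -24/25


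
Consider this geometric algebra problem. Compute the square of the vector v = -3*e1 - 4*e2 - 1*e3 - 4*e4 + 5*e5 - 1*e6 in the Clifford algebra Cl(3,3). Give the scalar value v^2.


v^2 = sum of c_i^2 * e_i^2
Positive signature terms (e_i^2 = +1): (-3)^2 + (-4)^2 + (-1)^2 = 26
Negative signature terms (e_j^2 = -1): (-4)^2 + 5^2 + (-1)^2 = 42
v^2 = 26 - 42 = -16


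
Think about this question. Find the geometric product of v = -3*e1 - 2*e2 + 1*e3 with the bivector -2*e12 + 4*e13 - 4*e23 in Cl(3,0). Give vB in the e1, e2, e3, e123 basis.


vB has grade-1 (vector) and grade-3 (trivector) parts: vB = (v _| B) + (v ^ B).
Vector part <vB>_1:
  e1: -v2*b12 - v3*b13 = -(-2)*(-2) - (1)*(4) = -8
  e2: v1*b12 - v3*b23 = (-3)*(-2) - (1)*(-4) = 10
  e3: v1*b13 + v2*b23 = (-3)*(4) + (-2)*(-4) = -4
Trivector part <vB>_3:
  e123: v1*b23 - v2*b13 + v3*b12 = (-3)*(-4) - (-2)*(4) + (1)*(-2) = 18
vB = -8*e1 + 10*e2 - 4*e3 + 18*e123


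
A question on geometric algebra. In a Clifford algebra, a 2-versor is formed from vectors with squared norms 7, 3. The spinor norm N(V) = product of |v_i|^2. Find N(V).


Spinor norm N(V) = |v1|^2 * |v2|^2 * ... * |v2|^2
= 7 * 3
Running product: 7, 21
N(V) = 21


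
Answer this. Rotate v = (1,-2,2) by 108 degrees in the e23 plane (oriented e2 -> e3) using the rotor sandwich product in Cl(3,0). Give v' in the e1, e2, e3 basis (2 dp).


Rotor R = cos(54deg) - sin(54deg)*e23
Rotation angle theta = 2 * 54 = 108 degrees in the e23 plane (e2 -> e3).
The component perpendicular to the plane (e1) is invariant: v'_1 = v1 = 1.00
cos(108deg) = -0.3090, sin(108deg) = 0.9511
v'_2 = v2*cos(theta) - v3*sin(theta) = -2*(-0.3090) - 2*0.9511 = -1.28
v'_3 = v2*sin(theta) + v3*cos(theta) = -2*0.9511 + 2*(-0.3090) = -2.52
v' = 1.00*e1 - 1.28*e2 - 2.52*e3


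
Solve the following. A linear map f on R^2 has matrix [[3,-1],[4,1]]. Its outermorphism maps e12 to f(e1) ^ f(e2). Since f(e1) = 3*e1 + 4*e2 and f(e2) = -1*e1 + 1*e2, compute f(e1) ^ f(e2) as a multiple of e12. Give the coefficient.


The outermorphism of a linear map f sends e1^e2 to f(e1)^f(e2).
f(e1) = 3*e1 + 4*e2
f(e2) = -1*e1 + 1*e2
f(e1) ^ f(e2) = (3*e1 + 4*e2) ^ (-1*e1 + 1*e2)
= 3*1*e12 + 4*(-1)*e21
= (3 - (-4))*e12
= 7*e12
Coefficient = 7


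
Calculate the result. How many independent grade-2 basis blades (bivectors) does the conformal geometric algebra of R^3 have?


The conformal model of R^3 uses Cl(4,1) with m = 3 + 2 = 5 generators.
Number of grade-2 blades = C(m, 2) = C(5, 2)
= 5*4/2 = 10


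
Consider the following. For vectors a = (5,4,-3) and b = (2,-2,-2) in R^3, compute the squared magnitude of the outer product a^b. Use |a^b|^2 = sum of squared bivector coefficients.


a wedge b = (a1*b2 - a2*b1)*e12 + (a1*b3 - a3*b1)*e13 + (a2*b3 - a3*b2)*e23
e12 coeff: 5*(-2) - 4*2 = -10 - 8 = -18
e13 coeff: 5*(-2) - (-3)*2 = -10 - (-6) = -4
e23 coeff: 4*(-2) - (-3)*(-2) = -8 - 6 = -14
|a wedge b|^2 = (-18)^2 + (-4)^2 + (-14)^2
= 324 + 16 + 196
= 536


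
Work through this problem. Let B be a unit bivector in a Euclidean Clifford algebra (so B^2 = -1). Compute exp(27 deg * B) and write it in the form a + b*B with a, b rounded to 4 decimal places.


For a unit bivector B with B^2 = -1, the exponential series gives
e^(theta*B) = cos(theta) + sin(theta)*B (the GA analogue of Euler's formula).
theta = 27 degrees = 0.471239 rad
cos(27 deg) = 0.8910
sin(27 deg) = 0.4540
exp(theta*B) = 0.8910 + 0.4540*B


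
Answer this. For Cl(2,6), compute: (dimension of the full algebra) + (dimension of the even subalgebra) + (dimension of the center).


n = 2 + 6 = 8
Total dim = 2^8 = 256
Even subalgebra dim = 2^7 = 128
n is even, so center dim = 1
Sum = 256 + 128 + 1 = 385


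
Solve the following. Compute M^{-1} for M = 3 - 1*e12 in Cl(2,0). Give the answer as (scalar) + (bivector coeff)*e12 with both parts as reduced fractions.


M = 3 - 1*e12, where e12^2 = -1.
Since M commutes with its reverse ~M = a - b*e12, M * ~M = a^2 - b^2*e12^2 = a^2 + b^2.
So M^{-1} = ~M / (a^2 + b^2) = (a - b*e12)/(a^2 + b^2).
a^2 + b^2 = 9 + 1 = 10
Scalar part = 3/10 = 3/10
Bivector coeff = 1/10 = 1/10
M^{-1} = 3/10 + 1/10*e12


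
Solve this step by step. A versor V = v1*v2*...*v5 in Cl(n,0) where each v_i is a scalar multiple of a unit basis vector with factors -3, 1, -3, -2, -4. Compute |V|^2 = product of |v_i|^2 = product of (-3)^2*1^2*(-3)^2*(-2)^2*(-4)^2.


Each vector v_i has |v_i|^2 = s_i^2
Squared scales: (-3)^2 = 9, 1^2 = 1, (-3)^2 = 9, (-2)^2 = 4, (-4)^2 = 16
|V|^2 = 9 * 1 * 9 * 4 * 16
= 5184


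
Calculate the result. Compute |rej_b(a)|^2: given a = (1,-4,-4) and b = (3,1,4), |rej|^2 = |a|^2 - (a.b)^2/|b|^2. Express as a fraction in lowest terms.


|a|^2 = 1^2 + (-4)^2 + (-4)^2 = 33
|b|^2 = 3^2 + 1^2 + 4^2 = 26
a . b = 1*3 + (-4)*1 + (-4)*4 = -17
(a.b)^2 = (-17)^2 = 289
|rej|^2 = 33 - 289/26
= (858 - 289)/26
= 569/26
In lowest terms: 569/26


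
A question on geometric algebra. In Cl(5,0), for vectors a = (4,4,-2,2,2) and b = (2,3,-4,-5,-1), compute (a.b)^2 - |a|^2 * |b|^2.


a . b = 4*2 + 4*3 + (-2)*(-4) + 2*(-5) + 2*(-1)
= 8 + 12 + 8 + (-10) + (-2) = 16
|a|^2 = 4^2 + 4^2 + (-2)^2 + 2^2 + 2^2 = 44
|b|^2 = 2^2 + 3^2 + (-4)^2 + (-5)^2 + (-1)^2 = 55
(a.b)^2 = 16^2 = 256
|a|^2 * |b|^2 = 44 * 55 = 2420
Result = 256 - 2420 = -2164


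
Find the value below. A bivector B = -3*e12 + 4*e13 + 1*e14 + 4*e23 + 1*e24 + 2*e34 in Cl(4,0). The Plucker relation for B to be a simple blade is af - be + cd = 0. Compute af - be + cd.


Plucker relation: af - be + cd
a*f = (-3)*2 = -6
b*e = 4*1 = 4
c*d = 1*4 = 4
af - be + cd = -6 - 4 + 4
= -6


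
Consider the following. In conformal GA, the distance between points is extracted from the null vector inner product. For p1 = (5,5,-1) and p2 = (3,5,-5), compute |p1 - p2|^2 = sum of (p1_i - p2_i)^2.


p1 - p2 = (2, 0, 4)
|p1 - p2|^2 = 2^2 + 0^2 + 4^2
= 4 + 0 + 16
= 20


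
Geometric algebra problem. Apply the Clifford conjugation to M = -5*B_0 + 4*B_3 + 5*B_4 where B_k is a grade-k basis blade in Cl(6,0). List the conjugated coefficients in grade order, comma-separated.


Clifford conjugate sign for grade k: (-1)^(k(k+1)/2)
Grade 0: (-1)^(0*1/2) = (-1)^0 = 1, coeff -5 -> -5
Grade 3: (-1)^(3*4/2) = (-1)^6 = 1, coeff 4 -> 4
Grade 4: (-1)^(4*5/2) = (-1)^10 = 1, coeff 5 -> 5
Conjugated coefficients: -5, 4, 5


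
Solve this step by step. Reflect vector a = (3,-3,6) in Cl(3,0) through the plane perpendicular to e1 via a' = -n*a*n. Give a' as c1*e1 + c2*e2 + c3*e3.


Reflection formula: a' = -n*a*n, with n = e1 (unit vector, n^2 = 1).
For reflection through hyperplane perp to e1:
The component along e1 flips sign, others stay.
a = (3, -3, 6)
a' = (-3, -3, 6)
a' = -3*e1 - 3*e2 + 6*e3


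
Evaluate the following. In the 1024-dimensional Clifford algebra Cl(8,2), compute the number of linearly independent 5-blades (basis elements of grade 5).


Number of grade-k basis blades in Cl(p,q) with n = p + q is C(n, k).
n = 8 + 2 = 10
C(10, 5) = 10! / (5! * 5!)
= 3628800 / (120 * 120)
= 252


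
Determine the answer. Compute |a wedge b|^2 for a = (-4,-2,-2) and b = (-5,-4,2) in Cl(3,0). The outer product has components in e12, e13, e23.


a wedge b = (a1*b2 - a2*b1)*e12 + (a1*b3 - a3*b1)*e13 + (a2*b3 - a3*b2)*e23
e12 coeff: (-4)*(-4) - (-2)*(-5) = 16 - 10 = 6
e13 coeff: (-4)*2 - (-2)*(-5) = -8 - 10 = -18
e23 coeff: (-2)*2 - (-2)*(-4) = -4 - 8 = -12
|a wedge b|^2 = 6^2 + (-18)^2 + (-12)^2
= 36 + 324 + 144
= 504


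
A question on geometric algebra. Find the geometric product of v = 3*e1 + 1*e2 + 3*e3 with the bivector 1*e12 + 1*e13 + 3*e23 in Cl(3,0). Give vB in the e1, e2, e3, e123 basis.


vB has grade-1 (vector) and grade-3 (trivector) parts: vB = (v _| B) + (v ^ B).
Vector part <vB>_1:
  e1: -v2*b12 - v3*b13 = -(1)*(1) - (3)*(1) = -4
  e2: v1*b12 - v3*b23 = (3)*(1) - (3)*(3) = -6
  e3: v1*b13 + v2*b23 = (3)*(1) + (1)*(3) = 6
Trivector part <vB>_3:
  e123: v1*b23 - v2*b13 + v3*b12 = (3)*(3) - (1)*(1) + (3)*(1) = 11
vB = -4*e1 - 6*e2 + 6*e3 + 11*e123


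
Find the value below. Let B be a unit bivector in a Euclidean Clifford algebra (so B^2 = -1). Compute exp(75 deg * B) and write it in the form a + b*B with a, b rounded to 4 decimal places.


For a unit bivector B with B^2 = -1, the exponential series gives
e^(theta*B) = cos(theta) + sin(theta)*B (the GA analogue of Euler's formula).
theta = 75 degrees = 1.308997 rad
cos(75 deg) = 0.2588
sin(75 deg) = 0.9659
exp(theta*B) = 0.2588 + 0.9659*B


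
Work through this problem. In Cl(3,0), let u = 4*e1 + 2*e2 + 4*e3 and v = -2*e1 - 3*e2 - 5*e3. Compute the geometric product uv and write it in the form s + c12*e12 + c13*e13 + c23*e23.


In Cl(3,0): e_i^2 = 1, e_ie_j = -e_je_i for i != j.
Scalar part = u . v = 4*(-2) + 2*(-3) + 4*(-5)
= -8 + (-6) + (-20) = -34
e12 coeff = 4*(-3) - 2*(-2) = -12 - (-4) = -8
e13 coeff = 4*(-5) - 4*(-2) = -20 - (-8) = -12
e23 coeff = 2*(-5) - 4*(-3) = -10 - (-12) = 2
uv = -34 - 8*e12 - 12*e13 + 2*e23


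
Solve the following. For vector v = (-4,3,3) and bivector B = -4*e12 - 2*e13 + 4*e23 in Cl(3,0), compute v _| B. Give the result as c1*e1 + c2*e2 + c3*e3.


Left contraction v _| B = <vB>_1 (grade-1 part of the geometric product vB).
Using e1_|e12 = e2, e2_|e12 = -e1, e1_|e13 = e3, e3_|e13 = -e1, e2_|e23 = e3, e3_|e23 = -e2:
e1 coeff: -v2*b12 - v3*b13 = -(3)*(-4) - (3)*(-2) = 18
e2 coeff: v1*b12 - v3*b23 = (-4)*(-4) - (3)*(4) = 4
e3 coeff: v1*b13 + v2*b23 = (-4)*(-2) + (3)*(4) = 20
v _| B = 18*e1 + 4*e2 + 20*e3


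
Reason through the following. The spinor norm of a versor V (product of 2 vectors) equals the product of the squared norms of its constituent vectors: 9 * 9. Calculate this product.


Spinor norm N(V) = |v1|^2 * |v2|^2 * ... * |v2|^2
= 9 * 9
Running product: 9, 81
N(V) = 81


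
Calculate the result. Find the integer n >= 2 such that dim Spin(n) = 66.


dim Spin(n) = dim so(n) = n(n-1)/2.
Solve n(n-1)/2 = 66, i.e. n^2 - n - 132 = 0.
Discriminant = 1 + 8*66 = 529
n = (1 + sqrt(529))/2 = (1 + 23)/2 = 12


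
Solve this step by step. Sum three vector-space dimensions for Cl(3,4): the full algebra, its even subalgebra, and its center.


n = 3 + 4 = 7
Total dim = 2^7 = 128
Even subalgebra dim = 2^6 = 64
n is odd, so center dim = 2
Sum = 128 + 64 + 2 = 194


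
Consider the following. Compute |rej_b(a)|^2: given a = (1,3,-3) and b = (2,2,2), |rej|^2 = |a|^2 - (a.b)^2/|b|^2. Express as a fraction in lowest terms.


|a|^2 = 1^2 + 3^2 + (-3)^2 = 19
|b|^2 = 2^2 + 2^2 + 2^2 = 12
a . b = 1*2 + 3*2 + (-3)*2 = 2
(a.b)^2 = 2^2 = 4
|rej|^2 = 19 - 4/12
= (228 - 4)/12
= 224/12
In lowest terms: 56/3


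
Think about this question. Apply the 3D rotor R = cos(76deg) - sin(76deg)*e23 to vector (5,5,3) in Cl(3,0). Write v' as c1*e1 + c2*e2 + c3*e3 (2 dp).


Rotor R = cos(76deg) - sin(76deg)*e23
Rotation angle theta = 2 * 76 = 152 degrees in the e23 plane (e2 -> e3).
The component perpendicular to the plane (e1) is invariant: v'_1 = v1 = 5.00
cos(152deg) = -0.8829, sin(152deg) = 0.4695
v'_2 = v2*cos(theta) - v3*sin(theta) = 5*(-0.8829) - 3*0.4695 = -5.82
v'_3 = v2*sin(theta) + v3*cos(theta) = 5*0.4695 + 3*(-0.8829) = -0.30
v' = 5.00*e1 - 5.82*e2 - 0.30*e3


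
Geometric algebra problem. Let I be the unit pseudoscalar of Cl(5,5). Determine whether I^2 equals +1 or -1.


The pseudoscalar I = e1...e_n (product of all n generators) of Cl(p,q) satisfies I^2 = (-1)^(q + n(n-1)/2).
p = 5, q = 5, n = p + q = 10
n(n-1)/2 = 10 * 9 / 2 = 45
Exponent = q + n(n-1)/2 = 5 + 45 = 50
I^2 = (-1)^50 = +1


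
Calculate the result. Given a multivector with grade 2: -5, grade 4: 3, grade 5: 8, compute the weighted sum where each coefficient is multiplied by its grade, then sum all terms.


Grade-weighted sum = sum of grade_k * coefficient_k
2*(-5) = -10
4*3 = 12
5*8 = 40
Total = -10 + 12 + 40 = 42


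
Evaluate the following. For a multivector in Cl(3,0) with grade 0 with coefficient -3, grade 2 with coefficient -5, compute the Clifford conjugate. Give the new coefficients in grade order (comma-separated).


Clifford conjugate sign for grade k: (-1)^(k(k+1)/2)
Grade 0: (-1)^(0*1/2) = (-1)^0 = 1, coeff -3 -> -3
Grade 2: (-1)^(2*3/2) = (-1)^3 = -1, coeff -5 -> 5
Conjugated coefficients: -3, 5


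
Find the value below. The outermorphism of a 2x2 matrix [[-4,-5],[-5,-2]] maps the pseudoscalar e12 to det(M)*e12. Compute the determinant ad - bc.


The outermorphism of a linear map f sends e1^e2 to f(e1)^f(e2).
f(e1) = -4*e1 - 5*e2
f(e2) = -5*e1 - 2*e2
f(e1) ^ f(e2) = (-4*e1 - 5*e2) ^ (-5*e1 - 2*e2)
= (-4)*(-2)*e12 + (-5)*(-5)*e21
= (8 - 25)*e12
= -17*e12
Coefficient = -17


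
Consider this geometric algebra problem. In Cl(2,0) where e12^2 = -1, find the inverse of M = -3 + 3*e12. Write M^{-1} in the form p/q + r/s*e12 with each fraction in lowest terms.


M = -3 + 3*e12, where e12^2 = -1.
Since M commutes with its reverse ~M = a - b*e12, M * ~M = a^2 - b^2*e12^2 = a^2 + b^2.
So M^{-1} = ~M / (a^2 + b^2) = (a - b*e12)/(a^2 + b^2).
a^2 + b^2 = 9 + 9 = 18
Scalar part = -3/18 = -1/6
Bivector coeff = -3/18 = -1/6
M^{-1} = -1/6 - 1/6*e12


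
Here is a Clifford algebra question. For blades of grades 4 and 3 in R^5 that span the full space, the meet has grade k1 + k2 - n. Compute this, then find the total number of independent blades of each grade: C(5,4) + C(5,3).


Meet grade = grade(A) + grade(B) - n
= 4 + 3 - 5 = 2
C(5,4) = 5
C(5,3) = 10
dim_A + dim_B = 5 + 10 = 15


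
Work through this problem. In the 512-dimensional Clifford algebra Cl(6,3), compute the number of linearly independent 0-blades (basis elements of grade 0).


Number of grade-k basis blades in Cl(p,q) with n = p + q is C(n, k).
n = 6 + 3 = 9
C(9, 0) = 9! / (0! * 9!)
= 362880 / (1 * 362880)
= 1


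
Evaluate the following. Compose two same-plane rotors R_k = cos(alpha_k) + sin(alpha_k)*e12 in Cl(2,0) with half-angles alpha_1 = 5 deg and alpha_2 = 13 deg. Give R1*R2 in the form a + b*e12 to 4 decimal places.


Same-plane rotors commute and their half-angles add:
R1*R2 = cos(a1 + a2) + sin(a1 + a2)*e12.
a1 + a2 = 5 + 13 = 18 deg
cos(18 deg) = 0.9511
sin(18 deg) = 0.3090
R1*R2 = 0.9511 + 0.3090*e12


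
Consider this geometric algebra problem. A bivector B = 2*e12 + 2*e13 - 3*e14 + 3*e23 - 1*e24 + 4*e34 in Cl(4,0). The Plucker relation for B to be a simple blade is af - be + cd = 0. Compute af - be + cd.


Plucker relation: af - be + cd
a*f = 2*4 = 8
b*e = 2*(-1) = -2
c*d = (-3)*3 = -9
af - be + cd = 8 - (-2) + (-9)
= 1


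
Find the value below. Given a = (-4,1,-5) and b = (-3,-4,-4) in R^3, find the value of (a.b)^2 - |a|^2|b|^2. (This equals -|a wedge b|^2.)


a . b = (-4)*(-3) + 1*(-4) + (-5)*(-4)
= 12 + (-4) + 20 = 28
|a|^2 = (-4)^2 + 1^2 + (-5)^2 = 42
|b|^2 = (-3)^2 + (-4)^2 + (-4)^2 = 41
(a.b)^2 = 28^2 = 784
|a|^2 * |b|^2 = 42 * 41 = 1722
Result = 784 - 1722 = -938


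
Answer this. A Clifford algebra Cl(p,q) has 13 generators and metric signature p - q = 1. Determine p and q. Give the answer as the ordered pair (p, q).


We need p + q = 13 and p - q = 1.
Adding: 2p = 13 + 1 = 14, so p = 7.
Then q = 13 - 7 = 6.
(p, q) = (7, 6)


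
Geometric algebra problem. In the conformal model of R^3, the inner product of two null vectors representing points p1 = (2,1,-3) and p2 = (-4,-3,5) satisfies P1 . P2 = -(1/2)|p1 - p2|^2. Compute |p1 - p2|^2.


p1 - p2 = (6, 4, -8)
|p1 - p2|^2 = 6^2 + 4^2 + (-8)^2
= 36 + 16 + 64
= 116


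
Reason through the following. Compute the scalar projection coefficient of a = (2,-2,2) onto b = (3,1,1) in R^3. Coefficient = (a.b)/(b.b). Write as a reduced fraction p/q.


Projection coefficient = (a . b) / (b . b)
a . b = 2*3 + (-2)*1 + 2*1
= 6 + (-2) + 2 = 6
b . b = 3^2 + 1^2 + 1^2
= 9 + 1 + 1 = 11
Coefficient = 6/11
In lowest terms: 6/11


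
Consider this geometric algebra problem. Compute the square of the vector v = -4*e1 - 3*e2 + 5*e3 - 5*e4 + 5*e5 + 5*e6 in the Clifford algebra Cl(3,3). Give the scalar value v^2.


v^2 = sum of c_i^2 * e_i^2
Positive signature terms (e_i^2 = +1): (-4)^2 + (-3)^2 + 5^2 = 50
Negative signature terms (e_j^2 = -1): (-5)^2 + 5^2 + 5^2 = 75
v^2 = 50 - 75 = -25


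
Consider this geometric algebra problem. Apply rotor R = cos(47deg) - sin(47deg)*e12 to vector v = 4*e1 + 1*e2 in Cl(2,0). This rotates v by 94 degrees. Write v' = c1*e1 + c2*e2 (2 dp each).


Rotor R = cos(47deg) - sin(47deg)*e12
Rotation angle theta = 2 * 47 = 94 degrees
v' = R*v*~R rotates v by theta.
cos(94deg) = -0.0698, sin(94deg) = 0.9976
v'_1 = 4*cos(94deg) - 1*sin(94deg)
= 4*(-0.0698) - 1*0.9976
= -1.28
v'_2 = 4*sin(94deg) + 1*cos(94deg)
= 4*0.9976 + 1*(-0.0698)
= 3.92
v' = -1.28*e1 + 3.92*e2


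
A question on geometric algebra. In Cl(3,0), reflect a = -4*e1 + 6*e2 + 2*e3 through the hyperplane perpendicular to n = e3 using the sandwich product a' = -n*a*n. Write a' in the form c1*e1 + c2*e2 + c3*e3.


Reflection formula: a' = -n*a*n, with n = e3 (unit vector, n^2 = 1).
For reflection through hyperplane perp to e3:
The component along e3 flips sign, others stay.
a = (-4, 6, 2)
a' = (-4, 6, -2)
a' = -4*e1 + 6*e2 - 2*e3


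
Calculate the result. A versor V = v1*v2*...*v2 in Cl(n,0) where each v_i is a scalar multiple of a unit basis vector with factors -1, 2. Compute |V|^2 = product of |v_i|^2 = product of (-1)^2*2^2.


Each vector v_i has |v_i|^2 = s_i^2
Squared scales: (-1)^2 = 1, 2^2 = 4
|V|^2 = 1 * 4
= 4


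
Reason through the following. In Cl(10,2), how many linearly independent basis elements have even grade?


Even subalgebra dimension = 2^(n-1)
n = 10 + 2 = 12
2^(12 - 1) = 2^11 = 2048
Verification: sum of C(12,k) for even k = 1 + 66 + 495 + 924 + 495 + 66 + 1 = 2048
Result = 2048


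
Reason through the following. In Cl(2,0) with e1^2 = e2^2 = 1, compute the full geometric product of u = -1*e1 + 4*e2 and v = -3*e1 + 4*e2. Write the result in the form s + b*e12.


Expand: (-1*e1 + 4*e2)(-3*e1 + 4*e2)
= (-1)*(-3)*e1e1 + (-1)*4*e1e2 + 4*(-3)*e2e1 + 4*4*e2e2
Using e1^2 = e2^2 = 1, e2e1 = -e1e2:
Scalar part s = (-1)*(-3) + 4*4 = 3 + 16 = 19
Bivector part b = (-1)*4 - 4*(-3) = -4 - (-12) = 8
uv = 19 + 8*e12


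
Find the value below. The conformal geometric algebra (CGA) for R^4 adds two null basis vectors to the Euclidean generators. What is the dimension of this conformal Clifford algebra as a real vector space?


The conformal model of R^4 uses Cl(5,1): the 4 Euclidean generators plus two extra orthogonal generators e+ (e+^2 = +1) and e- (e-^2 = -1), from which the null vectors e0, einf are built.
Number of generators m = 4 + 2 = 6.
dim Cl(p,q) = 2^m = 2^6 = 64


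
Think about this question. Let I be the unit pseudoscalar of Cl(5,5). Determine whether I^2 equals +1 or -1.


The pseudoscalar I = e1...e_n (product of all n generators) of Cl(p,q) satisfies I^2 = (-1)^(q + n(n-1)/2).
p = 5, q = 5, n = p + q = 10
n(n-1)/2 = 10 * 9 / 2 = 45
Exponent = q + n(n-1)/2 = 5 + 45 = 50
I^2 = (-1)^50 = +1


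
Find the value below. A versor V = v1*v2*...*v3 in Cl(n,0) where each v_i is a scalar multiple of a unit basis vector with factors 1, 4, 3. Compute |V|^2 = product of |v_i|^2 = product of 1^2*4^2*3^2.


Each vector v_i has |v_i|^2 = s_i^2
Squared scales: 1^2 = 1, 4^2 = 16, 3^2 = 9
|V|^2 = 1 * 16 * 9
= 144


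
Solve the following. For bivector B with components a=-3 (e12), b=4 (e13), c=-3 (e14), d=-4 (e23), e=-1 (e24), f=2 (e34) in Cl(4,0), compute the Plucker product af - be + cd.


Plucker relation: af - be + cd
a*f = (-3)*2 = -6
b*e = 4*(-1) = -4
c*d = (-3)*(-4) = 12
af - be + cd = -6 - (-4) + 12
= 10


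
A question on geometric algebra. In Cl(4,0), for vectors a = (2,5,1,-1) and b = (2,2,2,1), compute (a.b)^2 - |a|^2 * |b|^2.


a . b = 2*2 + 5*2 + 1*2 + (-1)*1
= 4 + 10 + 2 + (-1) = 15
|a|^2 = 2^2 + 5^2 + 1^2 + (-1)^2 = 31
|b|^2 = 2^2 + 2^2 + 2^2 + 1^2 = 13
(a.b)^2 = 15^2 = 225
|a|^2 * |b|^2 = 31 * 13 = 403
Result = 225 - 403 = -178


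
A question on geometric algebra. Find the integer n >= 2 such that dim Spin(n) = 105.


dim Spin(n) = dim so(n) = n(n-1)/2.
Solve n(n-1)/2 = 105, i.e. n^2 - n - 210 = 0.
Discriminant = 1 + 8*105 = 841
n = (1 + sqrt(841))/2 = (1 + 29)/2 = 15


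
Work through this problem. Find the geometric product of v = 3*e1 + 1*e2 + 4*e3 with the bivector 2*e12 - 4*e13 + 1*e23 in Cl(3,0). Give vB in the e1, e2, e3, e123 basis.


vB has grade-1 (vector) and grade-3 (trivector) parts: vB = (v _| B) + (v ^ B).
Vector part <vB>_1:
  e1: -v2*b12 - v3*b13 = -(1)*(2) - (4)*(-4) = 14
  e2: v1*b12 - v3*b23 = (3)*(2) - (4)*(1) = 2
  e3: v1*b13 + v2*b23 = (3)*(-4) + (1)*(1) = -11
Trivector part <vB>_3:
  e123: v1*b23 - v2*b13 + v3*b12 = (3)*(1) - (1)*(-4) + (4)*(2) = 15
vB = 14*e1 + 2*e2 - 11*e3 + 15*e123


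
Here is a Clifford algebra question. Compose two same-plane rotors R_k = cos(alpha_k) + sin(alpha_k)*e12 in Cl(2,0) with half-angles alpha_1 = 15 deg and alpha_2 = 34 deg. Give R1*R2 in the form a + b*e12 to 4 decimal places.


Same-plane rotors commute and their half-angles add:
R1*R2 = cos(a1 + a2) + sin(a1 + a2)*e12.
a1 + a2 = 15 + 34 = 49 deg
cos(49 deg) = 0.6561
sin(49 deg) = 0.7547
R1*R2 = 0.6561 + 0.7547*e12


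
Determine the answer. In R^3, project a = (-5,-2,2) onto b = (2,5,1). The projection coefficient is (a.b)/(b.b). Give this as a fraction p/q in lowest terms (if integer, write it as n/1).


Projection coefficient = (a . b) / (b . b)
a . b = (-5)*2 + (-2)*5 + 2*1
= -10 + (-10) + 2 = -18
b . b = 2^2 + 5^2 + 1^2
= 4 + 25 + 1 = 30
Coefficient = -18/30
In lowest terms: -3/5


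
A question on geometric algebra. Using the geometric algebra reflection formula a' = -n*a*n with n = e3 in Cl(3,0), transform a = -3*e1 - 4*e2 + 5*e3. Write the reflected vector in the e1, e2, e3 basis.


Reflection formula: a' = -n*a*n, with n = e3 (unit vector, n^2 = 1).
For reflection through hyperplane perp to e3:
The component along e3 flips sign, others stay.
a = (-3, -4, 5)
a' = (-3, -4, -5)
a' = -3*e1 - 4*e2 - 5*e3


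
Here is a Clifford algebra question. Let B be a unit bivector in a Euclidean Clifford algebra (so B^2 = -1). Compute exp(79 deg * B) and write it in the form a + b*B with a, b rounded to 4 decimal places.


For a unit bivector B with B^2 = -1, the exponential series gives
e^(theta*B) = cos(theta) + sin(theta)*B (the GA analogue of Euler's formula).
theta = 79 degrees = 1.37881 rad
cos(79 deg) = 0.1908
sin(79 deg) = 0.9816
exp(theta*B) = 0.1908 + 0.9816*B


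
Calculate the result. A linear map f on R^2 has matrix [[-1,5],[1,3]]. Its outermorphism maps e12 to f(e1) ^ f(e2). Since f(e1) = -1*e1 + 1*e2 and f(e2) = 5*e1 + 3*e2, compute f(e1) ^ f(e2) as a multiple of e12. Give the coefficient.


The outermorphism of a linear map f sends e1^e2 to f(e1)^f(e2).
f(e1) = -1*e1 + 1*e2
f(e2) = 5*e1 + 3*e2
f(e1) ^ f(e2) = (-1*e1 + 1*e2) ^ (5*e1 + 3*e2)
= (-1)*3*e12 + 1*5*e21
= (-3 - 5)*e12
= -8*e12
Coefficient = -8


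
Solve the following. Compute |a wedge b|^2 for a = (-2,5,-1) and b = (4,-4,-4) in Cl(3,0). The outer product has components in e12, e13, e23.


a wedge b = (a1*b2 - a2*b1)*e12 + (a1*b3 - a3*b1)*e13 + (a2*b3 - a3*b2)*e23
e12 coeff: (-2)*(-4) - 5*4 = 8 - 20 = -12
e13 coeff: (-2)*(-4) - (-1)*4 = 8 - (-4) = 12
e23 coeff: 5*(-4) - (-1)*(-4) = -20 - 4 = -24
|a wedge b|^2 = (-12)^2 + 12^2 + (-24)^2
= 144 + 144 + 576
= 864


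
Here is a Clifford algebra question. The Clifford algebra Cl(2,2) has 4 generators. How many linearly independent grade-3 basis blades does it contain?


Number of grade-k basis blades in Cl(p,q) with n = p + q is C(n, k).
n = 2 + 2 = 4
C(4, 3) = 4! / (3! * 1!)
= 24 / (6 * 1)
= 4


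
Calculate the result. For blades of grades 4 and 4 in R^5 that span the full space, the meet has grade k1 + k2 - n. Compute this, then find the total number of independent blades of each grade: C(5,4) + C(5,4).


Meet grade = grade(A) + grade(B) - n
= 4 + 4 - 5 = 3
C(5,4) = 5
C(5,4) = 5
dim_A + dim_B = 5 + 5 = 10


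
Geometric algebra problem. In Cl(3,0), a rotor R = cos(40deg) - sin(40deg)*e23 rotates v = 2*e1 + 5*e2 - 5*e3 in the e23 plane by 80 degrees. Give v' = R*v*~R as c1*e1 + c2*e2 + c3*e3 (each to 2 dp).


Rotor R = cos(40deg) - sin(40deg)*e23
Rotation angle theta = 2 * 40 = 80 degrees in the e23 plane (e2 -> e3).
The component perpendicular to the plane (e1) is invariant: v'_1 = v1 = 2.00
cos(80deg) = 0.1736, sin(80deg) = 0.9848
v'_2 = v2*cos(theta) - v3*sin(theta) = 5*0.1736 - (-5)*0.9848 = 5.79
v'_3 = v2*sin(theta) + v3*cos(theta) = 5*0.9848 + (-5)*0.1736 = 4.06
v' = 2.00*e1 + 5.79*e2 + 4.06*e3


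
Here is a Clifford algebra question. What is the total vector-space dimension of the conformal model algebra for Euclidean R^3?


The conformal model of R^3 uses Cl(4,1): the 3 Euclidean generators plus two extra orthogonal generators e+ (e+^2 = +1) and e- (e-^2 = -1), from which the null vectors e0, einf are built.
Number of generators m = 3 + 2 = 5.
dim Cl(p,q) = 2^m = 2^5 = 32


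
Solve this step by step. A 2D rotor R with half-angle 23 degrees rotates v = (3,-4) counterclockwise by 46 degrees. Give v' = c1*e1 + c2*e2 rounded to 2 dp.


Rotor R = cos(23deg) - sin(23deg)*e12
Rotation angle theta = 2 * 23 = 46 degrees
v' = R*v*~R rotates v by theta.
cos(46deg) = 0.6947, sin(46deg) = 0.7193
v'_1 = 3*cos(46deg) - (-4)*sin(46deg)
= 3*0.6947 - (-4)*0.7193
= 4.96
v'_2 = 3*sin(46deg) + (-4)*cos(46deg)
= 3*0.7193 + (-4)*0.6947
= -0.62
v' = 4.96*e1 - 0.62*e2


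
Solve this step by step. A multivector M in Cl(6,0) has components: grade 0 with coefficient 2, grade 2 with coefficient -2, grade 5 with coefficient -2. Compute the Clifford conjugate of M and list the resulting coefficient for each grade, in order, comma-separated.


Clifford conjugate sign for grade k: (-1)^(k(k+1)/2)
Grade 0: (-1)^(0*1/2) = (-1)^0 = 1, coeff 2 -> 2
Grade 2: (-1)^(2*3/2) = (-1)^3 = -1, coeff -2 -> 2
Grade 5: (-1)^(5*6/2) = (-1)^15 = -1, coeff -2 -> 2
Conjugated coefficients: 2, 2, 2


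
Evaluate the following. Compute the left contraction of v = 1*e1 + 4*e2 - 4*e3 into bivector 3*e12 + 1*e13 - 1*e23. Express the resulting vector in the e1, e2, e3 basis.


Left contraction v _| B = <vB>_1 (grade-1 part of the geometric product vB).
Using e1_|e12 = e2, e2_|e12 = -e1, e1_|e13 = e3, e3_|e13 = -e1, e2_|e23 = e3, e3_|e23 = -e2:
e1 coeff: -v2*b12 - v3*b13 = -(4)*(3) - (-4)*(1) = -8
e2 coeff: v1*b12 - v3*b23 = (1)*(3) - (-4)*(-1) = -1
e3 coeff: v1*b13 + v2*b23 = (1)*(1) + (4)*(-1) = -3
v _| B = -8*e1 - 1*e2 - 3*e3


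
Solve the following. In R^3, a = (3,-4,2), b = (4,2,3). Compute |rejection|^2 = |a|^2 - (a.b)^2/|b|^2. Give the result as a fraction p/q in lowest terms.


|a|^2 = 3^2 + (-4)^2 + 2^2 = 29
|b|^2 = 4^2 + 2^2 + 3^2 = 29
a . b = 3*4 + (-4)*2 + 2*3 = 10
(a.b)^2 = 10^2 = 100
|rej|^2 = 29 - 100/29
= (841 - 100)/29
= 741/29
In lowest terms: 741/29


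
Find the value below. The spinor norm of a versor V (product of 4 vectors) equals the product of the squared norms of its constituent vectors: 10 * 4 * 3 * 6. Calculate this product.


Spinor norm N(V) = |v1|^2 * |v2|^2 * ... * |v4|^2
= 10 * 4 * 3 * 6
Running product: 10, 40, 120, 720
N(V) = 720


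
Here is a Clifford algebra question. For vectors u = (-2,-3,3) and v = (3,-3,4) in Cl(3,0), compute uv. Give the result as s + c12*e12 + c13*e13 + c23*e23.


In Cl(3,0): e_i^2 = 1, e_ie_j = -e_je_i for i != j.
Scalar part = u . v = (-2)*3 + (-3)*(-3) + 3*4
= -6 + 9 + 12 = 15
e12 coeff = (-2)*(-3) - (-3)*3 = 6 - (-9) = 15
e13 coeff = (-2)*4 - 3*3 = -8 - 9 = -17
e23 coeff = (-3)*4 - 3*(-3) = -12 - (-9) = -3
uv = 15 + 15*e12 - 17*e13 - 3*e23


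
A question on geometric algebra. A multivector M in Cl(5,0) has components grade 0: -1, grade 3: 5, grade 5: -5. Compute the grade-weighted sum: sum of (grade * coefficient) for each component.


Grade-weighted sum = sum of grade_k * coefficient_k
0*(-1) = 0
3*5 = 15
5*(-5) = -25
Total = 0 + 15 + (-25) = -10


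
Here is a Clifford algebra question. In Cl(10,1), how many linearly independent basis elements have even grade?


Even subalgebra dimension = 2^(n-1)
n = 10 + 1 = 11
2^(11 - 1) = 2^10 = 1024
Verification: sum of C(11,k) for even k = 1 + 55 + 330 + 462 + 165 + 11 = 1024
Result = 1024


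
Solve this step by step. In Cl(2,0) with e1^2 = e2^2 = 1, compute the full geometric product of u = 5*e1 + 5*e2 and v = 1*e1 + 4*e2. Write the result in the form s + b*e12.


Expand: (5*e1 + 5*e2)(1*e1 + 4*e2)
= 5*1*e1e1 + 5*4*e1e2 + 5*1*e2e1 + 5*4*e2e2
Using e1^2 = e2^2 = 1, e2e1 = -e1e2:
Scalar part s = 5*1 + 5*4 = 5 + 20 = 25
Bivector part b = 5*4 - 5*1 = 20 - 5 = 15
uv = 25 + 15*e12


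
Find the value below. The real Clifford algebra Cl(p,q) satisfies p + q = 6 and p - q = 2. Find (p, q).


We need p + q = 6 and p - q = 2.
Adding: 2p = 6 + 2 = 8, so p = 4.
Then q = 6 - 4 = 2.
(p, q) = (4, 2)


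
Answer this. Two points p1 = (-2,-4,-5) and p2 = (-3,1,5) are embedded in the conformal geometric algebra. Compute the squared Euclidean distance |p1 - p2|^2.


p1 - p2 = (1, -5, -10)
|p1 - p2|^2 = 1^2 + (-5)^2 + (-10)^2
= 1 + 25 + 100
= 126


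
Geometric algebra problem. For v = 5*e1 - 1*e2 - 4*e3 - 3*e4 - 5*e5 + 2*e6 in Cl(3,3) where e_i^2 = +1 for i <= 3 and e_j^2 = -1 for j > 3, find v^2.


v^2 = sum of c_i^2 * e_i^2
Positive signature terms (e_i^2 = +1): 5^2 + (-1)^2 + (-4)^2 = 42
Negative signature terms (e_j^2 = -1): (-3)^2 + (-5)^2 + 2^2 = 38
v^2 = 42 - 38 = 4


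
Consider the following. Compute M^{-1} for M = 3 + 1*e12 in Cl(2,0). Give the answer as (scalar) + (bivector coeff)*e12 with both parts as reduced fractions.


M = 3 + 1*e12, where e12^2 = -1.
Since M commutes with its reverse ~M = a - b*e12, M * ~M = a^2 - b^2*e12^2 = a^2 + b^2.
So M^{-1} = ~M / (a^2 + b^2) = (a - b*e12)/(a^2 + b^2).
a^2 + b^2 = 9 + 1 = 10
Scalar part = 3/10 = 3/10
Bivector coeff = -1/10 = -1/10
M^{-1} = 3/10 - 1/10*e12


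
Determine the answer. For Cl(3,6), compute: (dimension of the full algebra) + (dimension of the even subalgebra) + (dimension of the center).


n = 3 + 6 = 9
Total dim = 2^9 = 512
Even subalgebra dim = 2^8 = 256
n is odd, so center dim = 2
Sum = 512 + 256 + 2 = 770


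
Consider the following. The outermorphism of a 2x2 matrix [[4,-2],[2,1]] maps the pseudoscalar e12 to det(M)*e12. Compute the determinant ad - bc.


The outermorphism of a linear map f sends e1^e2 to f(e1)^f(e2).
f(e1) = 4*e1 + 2*e2
f(e2) = -2*e1 + 1*e2
f(e1) ^ f(e2) = (4*e1 + 2*e2) ^ (-2*e1 + 1*e2)
= 4*1*e12 + 2*(-2)*e21
= (4 - (-4))*e12
= 8*e12
Coefficient = 8


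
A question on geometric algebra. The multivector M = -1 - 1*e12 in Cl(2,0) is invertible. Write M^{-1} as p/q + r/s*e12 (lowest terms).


M = -1 - 1*e12, where e12^2 = -1.
Since M commutes with its reverse ~M = a - b*e12, M * ~M = a^2 - b^2*e12^2 = a^2 + b^2.
So M^{-1} = ~M / (a^2 + b^2) = (a - b*e12)/(a^2 + b^2).
a^2 + b^2 = 1 + 1 = 2
Scalar part = -1/2 = -1/2
Bivector coeff = 1/2 = 1/2
M^{-1} = -1/2 + 1/2*e12


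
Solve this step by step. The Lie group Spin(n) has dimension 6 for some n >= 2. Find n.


dim Spin(n) = dim so(n) = n(n-1)/2.
Solve n(n-1)/2 = 6, i.e. n^2 - n - 12 = 0.
Discriminant = 1 + 8*6 = 49
n = (1 + sqrt(49))/2 = (1 + 7)/2 = 4


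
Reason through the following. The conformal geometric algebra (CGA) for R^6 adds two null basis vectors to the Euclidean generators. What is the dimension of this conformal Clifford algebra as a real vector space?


The conformal model of R^6 uses Cl(7,1): the 6 Euclidean generators plus two extra orthogonal generators e+ (e+^2 = +1) and e- (e-^2 = -1), from which the null vectors e0, einf are built.
Number of generators m = 6 + 2 = 8.
dim Cl(p,q) = 2^m = 2^8 = 256


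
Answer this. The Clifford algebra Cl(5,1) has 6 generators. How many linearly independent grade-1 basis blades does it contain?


Number of grade-k basis blades in Cl(p,q) with n = p + q is C(n, k).
n = 5 + 1 = 6
C(6, 1) = 6! / (1! * 5!)
= 720 / (1 * 120)
= 6


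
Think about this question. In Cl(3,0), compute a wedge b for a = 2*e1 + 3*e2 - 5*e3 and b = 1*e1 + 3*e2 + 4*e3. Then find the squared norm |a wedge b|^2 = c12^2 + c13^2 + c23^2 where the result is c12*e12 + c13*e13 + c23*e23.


a wedge b = (a1*b2 - a2*b1)*e12 + (a1*b3 - a3*b1)*e13 + (a2*b3 - a3*b2)*e23
e12 coeff: 2*3 - 3*1 = 6 - 3 = 3
e13 coeff: 2*4 - (-5)*1 = 8 - (-5) = 13
e23 coeff: 3*4 - (-5)*3 = 12 - (-15) = 27
|a wedge b|^2 = 3^2 + 13^2 + 27^2
= 9 + 169 + 729
= 907


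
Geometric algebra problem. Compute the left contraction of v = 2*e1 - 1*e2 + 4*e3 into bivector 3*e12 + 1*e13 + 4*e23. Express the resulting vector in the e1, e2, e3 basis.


Left contraction v _| B = <vB>_1 (grade-1 part of the geometric product vB).
Using e1_|e12 = e2, e2_|e12 = -e1, e1_|e13 = e3, e3_|e13 = -e1, e2_|e23 = e3, e3_|e23 = -e2:
e1 coeff: -v2*b12 - v3*b13 = -(-1)*(3) - (4)*(1) = -1
e2 coeff: v1*b12 - v3*b23 = (2)*(3) - (4)*(4) = -10
e3 coeff: v1*b13 + v2*b23 = (2)*(1) + (-1)*(4) = -2
v _| B = -1*e1 - 10*e2 - 2*e3


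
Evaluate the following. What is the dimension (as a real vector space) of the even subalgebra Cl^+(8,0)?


Even subalgebra dimension = 2^(n-1)
n = 8 + 0 = 8
2^(8 - 1) = 2^7 = 128
Verification: sum of C(8,k) for even k = 1 + 28 + 70 + 28 + 1 = 128
Result = 128


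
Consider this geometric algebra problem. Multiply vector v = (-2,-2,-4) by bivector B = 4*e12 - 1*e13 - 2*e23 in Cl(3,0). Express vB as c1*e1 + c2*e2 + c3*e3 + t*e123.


vB has grade-1 (vector) and grade-3 (trivector) parts: vB = (v _| B) + (v ^ B).
Vector part <vB>_1:
  e1: -v2*b12 - v3*b13 = -(-2)*(4) - (-4)*(-1) = 4
  e2: v1*b12 - v3*b23 = (-2)*(4) - (-4)*(-2) = -16
  e3: v1*b13 + v2*b23 = (-2)*(-1) + (-2)*(-2) = 6
Trivector part <vB>_3:
  e123: v1*b23 - v2*b13 + v3*b12 = (-2)*(-2) - (-2)*(-1) + (-4)*(4) = -14
vB = 4*e1 - 16*e2 + 6*e3 - 14*e123


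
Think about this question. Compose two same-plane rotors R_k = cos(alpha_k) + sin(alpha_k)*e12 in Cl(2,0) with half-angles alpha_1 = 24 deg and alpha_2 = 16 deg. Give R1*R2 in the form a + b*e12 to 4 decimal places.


Same-plane rotors commute and their half-angles add:
R1*R2 = cos(a1 + a2) + sin(a1 + a2)*e12.
a1 + a2 = 24 + 16 = 40 deg
cos(40 deg) = 0.7660
sin(40 deg) = 0.6428
R1*R2 = 0.7660 + 0.6428*e12


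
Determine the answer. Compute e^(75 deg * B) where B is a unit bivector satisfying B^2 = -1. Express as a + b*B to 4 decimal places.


For a unit bivector B with B^2 = -1, the exponential series gives
e^(theta*B) = cos(theta) + sin(theta)*B (the GA analogue of Euler's formula).
theta = 75 degrees = 1.308997 rad
cos(75 deg) = 0.2588
sin(75 deg) = 0.9659
exp(theta*B) = 0.2588 + 0.9659*B


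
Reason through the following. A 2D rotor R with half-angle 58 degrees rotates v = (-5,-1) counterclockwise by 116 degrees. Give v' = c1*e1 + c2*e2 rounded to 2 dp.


Rotor R = cos(58deg) - sin(58deg)*e12
Rotation angle theta = 2 * 58 = 116 degrees
v' = R*v*~R rotates v by theta.
cos(116deg) = -0.4384, sin(116deg) = 0.8988
v'_1 = -5*cos(116deg) - (-1)*sin(116deg)
= -5*(-0.4384) - (-1)*0.8988
= 3.09
v'_2 = -5*sin(116deg) + (-1)*cos(116deg)
= -5*0.8988 + (-1)*(-0.4384)
= -4.06
v' = 3.09*e1 - 4.06*e2


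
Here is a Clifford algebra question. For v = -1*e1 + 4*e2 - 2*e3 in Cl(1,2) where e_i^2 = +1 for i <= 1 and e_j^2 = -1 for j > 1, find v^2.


v^2 = sum of c_i^2 * e_i^2
Positive signature terms (e_i^2 = +1): (-1)^2 = 1
Negative signature terms (e_j^2 = -1): 4^2 + (-2)^2 = 20
v^2 = 1 - 20 = -19


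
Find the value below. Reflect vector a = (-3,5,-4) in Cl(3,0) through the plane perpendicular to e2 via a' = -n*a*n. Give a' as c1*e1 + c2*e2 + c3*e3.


Reflection formula: a' = -n*a*n, with n = e2 (unit vector, n^2 = 1).
For reflection through hyperplane perp to e2:
The component along e2 flips sign, others stay.
a = (-3, 5, -4)
a' = (-3, -5, -4)
a' = -3*e1 - 5*e2 - 4*e3


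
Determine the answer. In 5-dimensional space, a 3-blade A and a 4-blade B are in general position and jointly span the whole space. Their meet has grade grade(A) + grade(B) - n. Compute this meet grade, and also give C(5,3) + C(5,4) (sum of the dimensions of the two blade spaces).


Meet grade = grade(A) + grade(B) - n
= 3 + 4 - 5 = 2
C(5,3) = 10
C(5,4) = 5
dim_A + dim_B = 10 + 5 = 15


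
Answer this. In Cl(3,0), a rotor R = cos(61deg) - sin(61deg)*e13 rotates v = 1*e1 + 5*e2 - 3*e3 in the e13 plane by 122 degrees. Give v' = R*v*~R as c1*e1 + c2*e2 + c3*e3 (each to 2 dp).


Rotor R = cos(61deg) - sin(61deg)*e13
Rotation angle theta = 2 * 61 = 122 degrees in the e13 plane (e1 -> e3).
The component perpendicular to the plane (e2) is invariant: v'_2 = v2 = 5.00
cos(122deg) = -0.5299, sin(122deg) = 0.8480
v'_1 = v1*cos(theta) - v3*sin(theta) = 1*(-0.5299) - (-3)*0.8480 = 2.01
v'_3 = v1*sin(theta) + v3*cos(theta) = 1*0.8480 + (-3)*(-0.5299) = 2.44
v' = 2.01*e1 + 5.00*e2 + 2.44*e3


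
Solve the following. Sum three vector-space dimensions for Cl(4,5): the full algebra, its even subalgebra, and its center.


n = 4 + 5 = 9
Total dim = 2^9 = 512
Even subalgebra dim = 2^8 = 256
n is odd, so center dim = 2
Sum = 512 + 256 + 2 = 770
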